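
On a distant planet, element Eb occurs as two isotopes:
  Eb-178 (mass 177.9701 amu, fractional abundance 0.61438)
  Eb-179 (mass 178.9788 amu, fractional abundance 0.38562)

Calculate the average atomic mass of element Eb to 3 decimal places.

178.359 amu

Average mass = Σ (abundance × isotope mass) = 0.61438 × 177.9701 + 0.38562 × 178.9788
= 109.34127 + 69.01780 = 178.35907 amu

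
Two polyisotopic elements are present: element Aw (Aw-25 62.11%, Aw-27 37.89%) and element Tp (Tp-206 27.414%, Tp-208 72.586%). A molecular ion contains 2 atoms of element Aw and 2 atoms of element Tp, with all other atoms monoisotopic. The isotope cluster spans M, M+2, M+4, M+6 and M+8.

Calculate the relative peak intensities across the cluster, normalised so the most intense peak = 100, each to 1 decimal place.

Element Aw pattern (n=2): 0.38576521 : 0.47066958 : 0.14356521
Element Tp pattern (n=2): 0.07515274 : 0.39797452 : 0.52687274
Convolve the two distributions (both contribute in 2-u steps):
  M: 0.38576521×0.07515274 = 0.028991
  M+2: 0.38576521×0.39797452 + 0.47066958×0.07515274 = 0.188897
  M+4: 0.38576521×0.52687274 + 0.47066958×0.39797452 + 0.14356521×0.07515274 = 0.401353
  M+6: 0.47066958×0.52687274 + 0.14356521×0.39797452 = 0.305118
  M+8: 0.14356521×0.52687274 = 0.075641
Scale to base peak (0.401353) = 100: 7.2 : 47.1 : 100.0 : 76.0 : 18.8

7.2 : 47.1 : 100.0 : 76.0 : 18.8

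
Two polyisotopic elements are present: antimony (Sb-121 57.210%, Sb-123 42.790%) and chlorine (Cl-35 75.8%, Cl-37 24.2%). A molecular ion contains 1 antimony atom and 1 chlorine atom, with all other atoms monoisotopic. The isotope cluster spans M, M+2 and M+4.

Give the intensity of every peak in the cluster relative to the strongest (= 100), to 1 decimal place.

Antimony pattern (n=1): 0.5721 : 0.4279
Chlorine pattern (n=1): 0.7580 : 0.2420
Convolve the two distributions (both contribute in 2-u steps):
  M: 0.5721×0.7580 = 0.433652
  M+2: 0.5721×0.2420 + 0.4279×0.7580 = 0.462796
  M+4: 0.4279×0.2420 = 0.103552
Scale to base peak (0.462796) = 100: 93.7 : 100.0 : 22.4

93.7 : 100.0 : 22.4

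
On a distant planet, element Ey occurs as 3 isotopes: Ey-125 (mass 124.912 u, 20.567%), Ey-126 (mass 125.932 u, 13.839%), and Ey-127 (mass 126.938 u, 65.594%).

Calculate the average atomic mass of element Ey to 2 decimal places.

126.38 u

The abundance-weighted mean is 0.20567 × 124.912 + 0.13839 × 125.932 + 0.65594 × 126.938
= 25.6907 + 17.4277 + 83.2637 = 126.3821 u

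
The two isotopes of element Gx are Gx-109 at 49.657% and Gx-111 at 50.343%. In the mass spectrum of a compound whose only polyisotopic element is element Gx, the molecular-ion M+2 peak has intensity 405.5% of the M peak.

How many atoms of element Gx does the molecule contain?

For n independent Gx atoms, I(M+2)/I(M) = n · (abundance Gx-111) / (abundance Gx-109) = n · 0.50343/0.49657.
n = 4.055 × 0.49657/0.50343 = 4.00 ≈ 4

4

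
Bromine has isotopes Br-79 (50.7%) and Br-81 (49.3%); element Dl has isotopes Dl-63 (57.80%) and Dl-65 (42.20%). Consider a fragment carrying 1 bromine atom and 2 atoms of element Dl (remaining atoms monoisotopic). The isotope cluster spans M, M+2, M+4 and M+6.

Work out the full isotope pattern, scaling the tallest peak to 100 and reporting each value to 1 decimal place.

41.1 : 100.0 : 80.3 : 21.3

Bromine pattern (n=1): 0.5070 : 0.4930
Element Dl pattern (n=2): 0.334084 : 0.487832 : 0.178084
Convolve the two distributions (both contribute in 2-u steps):
  M: 0.5070×0.334084 = 0.169381
  M+2: 0.5070×0.487832 + 0.4930×0.334084 = 0.412034
  M+4: 0.5070×0.178084 + 0.4930×0.487832 = 0.330790
  M+6: 0.4930×0.178084 = 0.087795
Scale to base peak (0.412034) = 100: 41.1 : 100.0 : 80.3 : 21.3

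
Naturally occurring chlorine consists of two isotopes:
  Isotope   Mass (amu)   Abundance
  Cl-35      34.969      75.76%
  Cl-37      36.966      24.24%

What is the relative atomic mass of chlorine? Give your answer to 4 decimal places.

Ar = Σ fᵢ·mᵢ = 0.7576 × 34.969 + 0.2424 × 36.966
= 26.49251 + 8.96056 = 35.45307 amu

35.4531 amu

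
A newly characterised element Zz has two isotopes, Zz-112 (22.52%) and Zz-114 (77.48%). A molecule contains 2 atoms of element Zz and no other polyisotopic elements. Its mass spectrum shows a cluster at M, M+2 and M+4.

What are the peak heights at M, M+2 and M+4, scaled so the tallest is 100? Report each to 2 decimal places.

Expanding (0.2252 + 0.7748)^2:
P(M) = 0.2252^2 = 0.050715
P(M+2) = 2 × 0.2252^1 × 0.7748^1 = 0.348970
P(M+4) = 0.7748^2 = 0.600315
The M+4 peak is largest (0.600315); scaling to 100 gives 8.45 : 58.13 : 100.00.

8.45 : 58.13 : 100.00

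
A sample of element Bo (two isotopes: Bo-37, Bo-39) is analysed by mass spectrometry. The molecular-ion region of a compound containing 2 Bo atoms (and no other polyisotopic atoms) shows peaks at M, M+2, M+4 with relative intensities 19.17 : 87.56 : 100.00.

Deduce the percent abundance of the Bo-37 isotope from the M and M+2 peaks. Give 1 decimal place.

30.5%

Write p for the Bo-37 fraction. I(M+2)/I(M) = [C(2,1)·p^1·(1−p)] / p^2 = 2·(1−p)/p = 87.56/19.17 = 4.5676
(1−p)/p = 4.5676/2 = 2.2838  ⇒  p = 1/(1 + 2.2838) = 0.3045
Bo-37: 30.5%, Bo-39: 69.5%.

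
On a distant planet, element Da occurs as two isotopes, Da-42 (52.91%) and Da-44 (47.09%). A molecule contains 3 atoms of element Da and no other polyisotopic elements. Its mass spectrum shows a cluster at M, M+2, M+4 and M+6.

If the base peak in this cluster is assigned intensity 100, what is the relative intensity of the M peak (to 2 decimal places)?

(0.5291 + 0.4709)^3 gives M 0.1481, M+2 0.3955, M+4 0.3520, M+6 0.1044; the largest is M+2.
P(M+2) = C(3,1) × 0.5291^2 × 0.4709^1 = 3 × 0.27994681 × 0.4709 = 0.395481 (base)
P(M) = C(3,0) × 0.5291^3 × 0.4709^0 = 1 × 0.14811986 × 1.0000 = 0.148120
Relative intensity = 0.148120 / 0.395481 × 100 = 37.45

37.45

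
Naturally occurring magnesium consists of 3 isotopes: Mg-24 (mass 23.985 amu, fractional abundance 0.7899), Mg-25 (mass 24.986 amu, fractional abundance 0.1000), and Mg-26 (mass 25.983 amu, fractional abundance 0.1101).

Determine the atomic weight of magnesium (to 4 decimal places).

Ar = Σ fᵢ·mᵢ = 0.7899 × 23.985 + 0.1000 × 24.986 + 0.1101 × 25.983
= 18.94575 + 2.49860 + 2.86073 = 24.30508 amu

24.3051 amu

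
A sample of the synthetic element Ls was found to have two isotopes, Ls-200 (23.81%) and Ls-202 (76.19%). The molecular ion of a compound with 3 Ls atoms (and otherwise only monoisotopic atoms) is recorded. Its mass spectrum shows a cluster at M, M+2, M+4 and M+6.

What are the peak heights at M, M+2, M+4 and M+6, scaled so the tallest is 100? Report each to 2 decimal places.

The 3 Ls atoms are independent, so intensities follow the terms of (0.2381 + 0.7619)^3.
P(M) = 0.2381^3 = 0.013498
P(M+2) = 3 × 0.2381^2 × 0.7619^1 = 0.129580
P(M+4) = 3 × 0.2381^1 × 0.7619^2 = 0.414645
P(M+6) = 0.7619^3 = 0.442277
The M+6 peak is largest (0.442277); scaling to 100 gives 3.05 : 29.30 : 93.75 : 100.00.

3.05 : 29.30 : 93.75 : 100.00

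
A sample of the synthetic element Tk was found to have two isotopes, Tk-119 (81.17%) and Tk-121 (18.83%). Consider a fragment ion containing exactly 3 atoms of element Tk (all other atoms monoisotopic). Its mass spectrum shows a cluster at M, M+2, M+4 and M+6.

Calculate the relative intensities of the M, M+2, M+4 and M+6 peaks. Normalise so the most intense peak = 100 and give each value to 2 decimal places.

Each Tk atom is independently Tk-119 (p = 0.8117) or Tk-121 (q = 0.1883); the cluster is the binomial expansion (p + q)^3.
P(M) = 0.8117^3 = 0.534794
P(M+2) = 3 × 0.8117^2 × 0.1883^1 = 0.372188
P(M+4) = 3 × 0.8117^1 × 0.1883^2 = 0.086341
P(M+6) = 0.1883^3 = 0.006677
The M peak is largest (0.534794); scaling to 100 gives 100.00 : 69.59 : 16.14 : 1.25.

100.00 : 69.59 : 16.14 : 1.25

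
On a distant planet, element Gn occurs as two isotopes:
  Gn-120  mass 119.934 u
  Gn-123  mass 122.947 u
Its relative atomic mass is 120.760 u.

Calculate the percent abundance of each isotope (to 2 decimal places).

Gn-120: 72.59%, Gn-123: 27.41%

Let x be the fractional abundance of Gn-120; then Gn-123 has abundance 1 − x.
119.934·x + 122.947·(1 − x) = 120.760
(119.934 − 122.947)·x = 120.760 − 122.947
x = -2.187 / -3.013 = 0.72585 → 72.59% Gn-120, 27.41% Gn-123.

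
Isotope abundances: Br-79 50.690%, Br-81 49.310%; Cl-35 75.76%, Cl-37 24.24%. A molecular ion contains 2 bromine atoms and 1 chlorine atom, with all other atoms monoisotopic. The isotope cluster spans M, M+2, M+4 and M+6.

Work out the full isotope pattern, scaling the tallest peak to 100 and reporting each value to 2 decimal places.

44.14 : 100.00 : 69.25 : 13.36

Bromine pattern (n=2): 0.25694761 : 0.49990478 : 0.24314761
Chlorine pattern (n=1): 0.7576 : 0.2424
Convolve the two distributions (both contribute in 2-u steps):
  M: 0.25694761×0.7576 = 0.194664
  M+2: 0.25694761×0.2424 + 0.49990478×0.7576 = 0.441012
  M+4: 0.49990478×0.2424 + 0.24314761×0.7576 = 0.305386
  M+6: 0.24314761×0.2424 = 0.058939
Scale to base peak (0.441012) = 100: 44.14 : 100.00 : 69.25 : 13.36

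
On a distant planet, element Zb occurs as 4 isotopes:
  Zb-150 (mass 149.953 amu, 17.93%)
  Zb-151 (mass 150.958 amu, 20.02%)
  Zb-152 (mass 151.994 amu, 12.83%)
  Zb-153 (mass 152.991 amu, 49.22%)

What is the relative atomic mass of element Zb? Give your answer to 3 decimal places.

151.911 amu

Weight each isotope mass by its fractional abundance: 0.1793 × 149.953 + 0.2002 × 150.958 + 0.1283 × 151.994 + 0.4922 × 152.991
= 26.8866 + 30.2218 + 19.5008 + 75.3022 = 151.9114 amu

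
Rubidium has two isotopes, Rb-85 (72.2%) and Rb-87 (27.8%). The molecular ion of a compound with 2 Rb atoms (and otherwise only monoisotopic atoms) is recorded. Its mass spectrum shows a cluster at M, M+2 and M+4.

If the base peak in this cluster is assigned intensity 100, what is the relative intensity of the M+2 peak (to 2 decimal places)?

77.01

Binomial terms of (0.722 + 0.278)^2: M 0.5213, M+2 0.4014, M+4 0.0773 → M is the base peak.
P(M) = C(2,0) × 0.722^2 × 0.278^0 = 1 × 0.521284 × 1.0000 = 0.521284 (base)
P(M+2) = C(2,1) × 0.722^1 × 0.278^1 = 2 × 0.7220 × 0.2780 = 0.401432
Relative intensity = 0.401432 / 0.521284 × 100 = 77.01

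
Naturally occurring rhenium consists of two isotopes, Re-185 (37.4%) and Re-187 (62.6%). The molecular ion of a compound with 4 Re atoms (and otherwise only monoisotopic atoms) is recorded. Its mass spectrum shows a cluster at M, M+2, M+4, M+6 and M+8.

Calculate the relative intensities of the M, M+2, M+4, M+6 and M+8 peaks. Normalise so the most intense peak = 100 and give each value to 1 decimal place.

5.3 : 35.7 : 89.6 : 100.0 : 41.8

The 4 Re atoms are independent, so intensities follow the terms of (0.374 + 0.626)^4.
P(M) = 0.374^4 = 0.019565
P(M+2) = 4 × 0.374^3 × 0.626^1 = 0.130993
P(M+4) = 6 × 0.374^2 × 0.626^2 = 0.328884
P(M+6) = 4 × 0.374^1 × 0.626^3 = 0.366990
P(M+8) = 0.626^4 = 0.153567
The M+6 peak is largest (0.366990); scaling to 100 gives 5.3 : 35.7 : 89.6 : 100.0 : 41.8.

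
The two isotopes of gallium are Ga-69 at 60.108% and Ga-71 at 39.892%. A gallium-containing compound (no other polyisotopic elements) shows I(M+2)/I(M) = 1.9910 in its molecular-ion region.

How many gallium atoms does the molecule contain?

3

For n independent Ga atoms, I(M+2)/I(M) = n · (abundance Ga-71) / (abundance Ga-69) = n · 0.39892/0.60108.
n = 1.9910 × 0.60108/0.39892 = 3.00 ≈ 3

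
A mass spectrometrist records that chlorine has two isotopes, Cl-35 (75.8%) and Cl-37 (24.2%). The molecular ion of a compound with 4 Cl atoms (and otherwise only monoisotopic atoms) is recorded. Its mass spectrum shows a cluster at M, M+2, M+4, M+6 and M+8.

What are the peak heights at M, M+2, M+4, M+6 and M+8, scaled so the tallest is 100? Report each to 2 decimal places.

78.31 : 100.00 : 47.89 : 10.19 : 0.81

Expanding (0.758 + 0.242)^4:
P(M) = 0.758^4 = 0.330124
P(M+2) = 4 × 0.758^3 × 0.242^1 = 0.421583
P(M+4) = 6 × 0.758^2 × 0.242^2 = 0.201893
P(M+6) = 4 × 0.758^1 × 0.242^3 = 0.042971
P(M+8) = 0.242^4 = 0.003430
The M+2 peak is largest (0.421583); scaling to 100 gives 78.31 : 100.00 : 47.89 : 10.19 : 0.81.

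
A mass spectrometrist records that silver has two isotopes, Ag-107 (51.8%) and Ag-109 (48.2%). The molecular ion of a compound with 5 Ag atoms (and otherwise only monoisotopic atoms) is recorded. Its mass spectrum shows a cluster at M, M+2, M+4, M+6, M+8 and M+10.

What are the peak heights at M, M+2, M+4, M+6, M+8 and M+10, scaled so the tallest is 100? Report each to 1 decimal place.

Each Ag atom is independently Ag-107 (p = 0.518) or Ag-109 (q = 0.482); the cluster is the binomial expansion (p + q)^5.
P(M) = 0.518^5 = 0.037295
P(M+2) = 5 × 0.518^4 × 0.482^1 = 0.173515
P(M+4) = 10 × 0.518^3 × 0.482^2 = 0.322911
P(M+6) = 10 × 0.518^2 × 0.482^3 = 0.300470
P(M+8) = 5 × 0.518^1 × 0.482^4 = 0.139794
P(M+10) = 0.482^5 = 0.026016
The M+4 peak is largest (0.322911); scaling to 100 gives 11.5 : 53.7 : 100.0 : 93.1 : 43.3 : 8.1.

11.5 : 53.7 : 100.0 : 93.1 : 43.3 : 8.1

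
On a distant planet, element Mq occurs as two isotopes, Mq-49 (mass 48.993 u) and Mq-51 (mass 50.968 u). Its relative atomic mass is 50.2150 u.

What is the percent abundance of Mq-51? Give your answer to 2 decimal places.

Writing the weighted mean with unknown fraction x of Mq-49:
48.993·x + 50.968·(1 − x) = 50.2150
(48.993 − 50.968)·x = 50.2150 − 50.968
x = -0.7530 / -1.975 = 0.38127 → 38.13% Mq-49, 61.87% Mq-51.

61.87%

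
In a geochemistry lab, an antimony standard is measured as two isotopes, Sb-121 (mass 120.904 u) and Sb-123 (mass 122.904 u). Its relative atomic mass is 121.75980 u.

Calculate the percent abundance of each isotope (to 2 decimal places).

Sb-121: 57.21%, Sb-123: 42.79%

Writing the weighted mean with unknown fraction x of Sb-121:
120.904·x + 122.904·(1 − x) = 121.75980
(120.904 − 122.904)·x = 121.75980 − 122.904
x = -1.14420 / -2.000 = 0.57210 → 57.21% Sb-121, 42.79% Sb-123.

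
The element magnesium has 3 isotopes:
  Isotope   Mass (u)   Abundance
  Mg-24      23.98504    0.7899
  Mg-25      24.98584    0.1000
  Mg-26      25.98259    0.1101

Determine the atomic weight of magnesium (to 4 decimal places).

24.3051 u

Ar = Σ fᵢ·mᵢ = 0.7899 × 23.98504 + 0.1000 × 24.98584 + 0.1101 × 25.98259
= 18.945783 + 2.498584 + 2.860683 = 24.305050 u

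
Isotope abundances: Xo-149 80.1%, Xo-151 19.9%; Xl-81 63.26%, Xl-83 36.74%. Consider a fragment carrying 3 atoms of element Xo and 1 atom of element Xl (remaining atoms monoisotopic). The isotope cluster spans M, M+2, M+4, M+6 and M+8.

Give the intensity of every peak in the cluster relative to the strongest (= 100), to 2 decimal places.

75.41 : 100.00 : 46.61 : 9.27 : 0.67

Element Xo pattern (n=3): 0.5139224 : 0.3830358 : 0.0951612 : 0.0078806
Element Xl pattern (n=1): 0.6326 : 0.3674
Convolve the two distributions (both contribute in 2-u steps):
  M: 0.5139224×0.6326 = 0.325107
  M+2: 0.5139224×0.3674 + 0.3830358×0.6326 = 0.431124
  M+4: 0.3830358×0.3674 + 0.0951612×0.6326 = 0.200926
  M+6: 0.0951612×0.3674 + 0.0078806×0.6326 = 0.039947
  M+8: 0.0078806×0.3674 = 0.002895
Scale to base peak (0.431124) = 100: 75.41 : 100.00 : 46.61 : 9.27 : 0.67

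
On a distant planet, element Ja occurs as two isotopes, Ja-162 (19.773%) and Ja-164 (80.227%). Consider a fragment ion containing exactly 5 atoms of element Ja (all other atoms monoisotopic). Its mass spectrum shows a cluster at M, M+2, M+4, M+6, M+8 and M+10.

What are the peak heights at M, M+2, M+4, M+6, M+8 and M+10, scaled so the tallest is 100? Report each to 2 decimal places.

0.07 : 1.50 : 12.15 : 49.29 : 100.00 : 81.15

Each Ja atom is independently Ja-162 (p = 0.19773) or Ja-164 (q = 0.80227); the cluster is the binomial expansion (p + q)^5.
P(M) = 0.19773^5 = 0.000302
P(M+2) = 5 × 0.19773^4 × 0.80227^1 = 0.006132
P(M+4) = 10 × 0.19773^3 × 0.80227^2 = 0.049758
P(M+6) = 10 × 0.19773^2 × 0.80227^3 = 0.201886
P(M+8) = 5 × 0.19773^1 × 0.80227^4 = 0.409567
P(M+10) = 0.80227^5 = 0.332355
The M+8 peak is largest (0.409567); scaling to 100 gives 0.07 : 1.50 : 12.15 : 49.29 : 100.00 : 81.15.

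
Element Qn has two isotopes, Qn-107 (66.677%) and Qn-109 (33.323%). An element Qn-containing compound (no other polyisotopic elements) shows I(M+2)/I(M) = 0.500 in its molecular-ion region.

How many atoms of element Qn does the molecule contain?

1

The M+2/M ratio from n Qn atoms is n · q/p = n · 0.33323/0.66677.
n = 0.500 × 0.66677/0.33323 = 1.00 ≈ 1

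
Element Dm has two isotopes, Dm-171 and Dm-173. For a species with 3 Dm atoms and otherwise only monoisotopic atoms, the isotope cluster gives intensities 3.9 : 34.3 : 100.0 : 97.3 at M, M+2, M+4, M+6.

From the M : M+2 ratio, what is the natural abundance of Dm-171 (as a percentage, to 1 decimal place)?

25.4%

Let p = fractional abundance of Dm-171. I(M+2)/I(M) = [C(3,1)·p^2·(1−p)] / p^3 = 3·(1−p)/p = 34.3/3.9 = 8.7949
(1−p)/p = 8.7949/3 = 2.9316  ⇒  p = 1/(1 + 2.9316) = 0.2543
Dm-171: 25.4%, Dm-173: 74.6%.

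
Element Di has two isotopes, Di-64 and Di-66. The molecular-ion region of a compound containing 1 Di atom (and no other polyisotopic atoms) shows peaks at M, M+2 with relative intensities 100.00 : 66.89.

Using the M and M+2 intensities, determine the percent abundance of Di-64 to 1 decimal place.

Let p = fractional abundance of Di-64. I(M+2)/I(M) = [C(1,1)·p^0·(1−p)] / p^1 = 1·(1−p)/p = 66.89/100.00 = 0.6689
(1−p)/p = 0.6689/1 = 0.6689  ⇒  p = 1/(1 + 0.6689) = 0.5992
Di-64: 59.9%, Di-66: 40.1%.

59.9%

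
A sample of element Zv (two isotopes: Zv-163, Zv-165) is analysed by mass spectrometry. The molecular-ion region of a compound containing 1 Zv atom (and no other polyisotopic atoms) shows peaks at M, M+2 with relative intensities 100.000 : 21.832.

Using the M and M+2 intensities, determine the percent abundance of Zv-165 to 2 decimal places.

Write p for the Zv-163 fraction. I(M+2)/I(M) = [C(1,1)·p^0·(1−p)] / p^1 = 1·(1−p)/p = 21.832/100.000 = 0.2183
(1−p)/p = 0.2183/1 = 0.2183  ⇒  p = 1/(1 + 0.2183) = 0.8208
Zv-163: 82.08%, Zv-165: 17.92%.

17.92%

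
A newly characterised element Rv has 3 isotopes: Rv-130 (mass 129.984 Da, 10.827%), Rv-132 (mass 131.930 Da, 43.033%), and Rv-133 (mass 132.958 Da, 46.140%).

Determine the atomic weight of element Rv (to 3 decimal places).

Average mass = Σ (abundance × isotope mass) = 0.10827 × 129.984 + 0.43033 × 131.930 + 0.46140 × 132.958
= 14.0734 + 56.7734 + 61.3468 = 132.1936 Da

132.194 Da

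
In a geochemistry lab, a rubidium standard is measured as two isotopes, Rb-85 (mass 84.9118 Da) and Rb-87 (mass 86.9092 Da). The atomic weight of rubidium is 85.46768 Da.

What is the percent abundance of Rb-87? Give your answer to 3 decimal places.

With x = fraction of Rb-85 (so Rb-87 is 1 − x):
84.9118·x + 86.9092·(1 − x) = 85.46768
(84.9118 − 86.9092)·x = 85.46768 − 86.9092
x = -1.44152 / -1.9974 = 0.72170 → 72.170% Rb-85, 27.830% Rb-87.

27.830%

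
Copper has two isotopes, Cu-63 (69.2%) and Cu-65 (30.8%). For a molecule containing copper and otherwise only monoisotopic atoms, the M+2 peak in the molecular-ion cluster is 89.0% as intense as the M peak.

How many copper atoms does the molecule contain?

For n independent Cu atoms, I(M+2)/I(M) = n · (abundance Cu-65) / (abundance Cu-63) = n · 0.308/0.692.
n = 0.890 × 0.692/0.308 = 2.00 ≈ 2

2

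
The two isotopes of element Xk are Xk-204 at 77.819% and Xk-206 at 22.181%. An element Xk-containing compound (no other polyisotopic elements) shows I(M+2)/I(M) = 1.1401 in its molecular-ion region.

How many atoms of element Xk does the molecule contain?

For n independent Xk atoms, I(M+2)/I(M) = n · (abundance Xk-206) / (abundance Xk-204) = n · 0.22181/0.77819.
n = 1.1401 × 0.77819/0.22181 = 4.00 ≈ 4

4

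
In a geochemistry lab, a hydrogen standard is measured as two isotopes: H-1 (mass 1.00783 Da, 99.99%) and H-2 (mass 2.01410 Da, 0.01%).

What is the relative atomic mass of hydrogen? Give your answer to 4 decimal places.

Weight each isotope mass by its fractional abundance: 0.9999 × 1.00783 + 0.0001 × 2.01410
= 1.007729 + 0.000201 = 1.007930 Da

1.0079 Da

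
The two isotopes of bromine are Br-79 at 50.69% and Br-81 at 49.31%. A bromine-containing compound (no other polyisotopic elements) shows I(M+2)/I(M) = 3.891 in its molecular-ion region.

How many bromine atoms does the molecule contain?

With n Br atoms, P(M+2)/P(M) = C(n,1)·p^(n−1)q / p^n = n·q/p = n · 0.4931/0.5069.
n = 3.891 × 0.5069/0.4931 = 4.00 ≈ 4

4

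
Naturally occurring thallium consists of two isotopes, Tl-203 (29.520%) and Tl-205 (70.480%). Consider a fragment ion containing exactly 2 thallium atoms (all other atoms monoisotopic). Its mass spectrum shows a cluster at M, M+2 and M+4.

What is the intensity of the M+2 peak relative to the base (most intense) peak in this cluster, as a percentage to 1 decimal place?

83.8%

(0.29520 + 0.70480)^2 gives M 0.0871, M+2 0.4161, M+4 0.4967; the largest is M+4.
P(M+4) = C(2,2) × 0.29520^0 × 0.70480^2 = 1 × 1.0000 × 0.49674304 = 0.496743 (base)
P(M+2) = C(2,1) × 0.29520^1 × 0.70480^1 = 2 × 0.2952 × 0.7048 = 0.416114
Relative intensity = 0.416114 / 0.496743 × 100 = 83.8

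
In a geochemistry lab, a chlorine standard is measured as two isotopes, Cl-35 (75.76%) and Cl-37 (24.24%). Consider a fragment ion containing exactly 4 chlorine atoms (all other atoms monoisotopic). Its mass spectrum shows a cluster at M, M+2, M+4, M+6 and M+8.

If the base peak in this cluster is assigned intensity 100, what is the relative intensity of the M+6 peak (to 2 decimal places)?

(0.7576 + 0.2424)^4 gives M 0.3294, M+2 0.4216, M+4 0.2023, M+6 0.0432, M+8 0.0035; the largest is M+2.
P(M+2) = C(4,1) × 0.7576^3 × 0.2424^1 = 4 × 0.4348304 × 0.2424 = 0.421612 (base)
P(M+6) = C(4,3) × 0.7576^1 × 0.2424^3 = 4 × 0.7576 × 0.01424288 = 0.043162
Relative intensity = 0.043162 / 0.421612 × 100 = 10.24

10.24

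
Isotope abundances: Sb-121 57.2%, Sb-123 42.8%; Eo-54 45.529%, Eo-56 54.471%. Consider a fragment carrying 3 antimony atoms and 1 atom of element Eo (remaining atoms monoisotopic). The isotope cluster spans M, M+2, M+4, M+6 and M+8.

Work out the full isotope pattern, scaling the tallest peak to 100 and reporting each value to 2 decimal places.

22.91 : 78.83 : 100.00 : 55.63 : 11.48

Antimony pattern (n=3): 0.18714925 : 0.42010426 : 0.31434374 : 0.07840275
Element Eo pattern (n=1): 0.45529 : 0.54471
Convolve the two distributions (both contribute in 2-u steps):
  M: 0.18714925×0.45529 = 0.085207
  M+2: 0.18714925×0.54471 + 0.42010426×0.45529 = 0.293211
  M+4: 0.42010426×0.54471 + 0.31434374×0.45529 = 0.371953
  M+6: 0.31434374×0.54471 + 0.07840275×0.45529 = 0.206922
  M+8: 0.07840275×0.54471 = 0.042707
Scale to base peak (0.371953) = 100: 22.91 : 78.83 : 100.00 : 55.63 : 11.48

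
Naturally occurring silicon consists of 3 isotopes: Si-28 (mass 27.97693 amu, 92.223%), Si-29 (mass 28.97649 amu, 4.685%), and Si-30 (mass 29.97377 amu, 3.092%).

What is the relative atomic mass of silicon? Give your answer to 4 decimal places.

Ar = Σ fᵢ·mᵢ = 0.92223 × 27.97693 + 0.04685 × 28.97649 + 0.03092 × 29.97377
= 25.801164 + 1.357549 + 0.926789 = 28.085502 amu

28.0855 amu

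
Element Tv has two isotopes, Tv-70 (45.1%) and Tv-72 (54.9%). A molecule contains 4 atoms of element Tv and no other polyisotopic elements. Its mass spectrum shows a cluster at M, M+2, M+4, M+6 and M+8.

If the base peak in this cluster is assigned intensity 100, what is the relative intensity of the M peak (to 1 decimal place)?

11.2

(0.451 + 0.549)^4 gives M 0.0414, M+2 0.2014, M+4 0.3678, M+6 0.2985, M+8 0.0908; the largest is M+4.
P(M+4) = C(4,2) × 0.451^2 × 0.549^2 = 6 × 0.203401 × 0.301401 = 0.367832 (base)
P(M) = C(4,0) × 0.451^4 × 0.549^0 = 1 × 0.04137197 × 1.0000 = 0.041372
Relative intensity = 0.041372 / 0.367832 × 100 = 11.2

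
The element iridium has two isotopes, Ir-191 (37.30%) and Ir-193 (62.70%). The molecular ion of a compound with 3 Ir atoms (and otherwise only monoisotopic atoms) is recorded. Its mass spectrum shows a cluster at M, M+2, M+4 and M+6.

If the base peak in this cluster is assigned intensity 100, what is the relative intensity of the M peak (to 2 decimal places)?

(0.3730 + 0.6270)^3 gives M 0.0519, M+2 0.2617, M+4 0.4399, M+6 0.2465; the largest is M+4.
P(M+4) = C(3,2) × 0.3730^1 × 0.6270^2 = 3 × 0.3730 × 0.393129 = 0.439911 (base)
P(M) = C(3,0) × 0.3730^3 × 0.6270^0 = 1 × 0.05189512 × 1.0000 = 0.051895
Relative intensity = 0.051895 / 0.439911 × 100 = 11.80

11.80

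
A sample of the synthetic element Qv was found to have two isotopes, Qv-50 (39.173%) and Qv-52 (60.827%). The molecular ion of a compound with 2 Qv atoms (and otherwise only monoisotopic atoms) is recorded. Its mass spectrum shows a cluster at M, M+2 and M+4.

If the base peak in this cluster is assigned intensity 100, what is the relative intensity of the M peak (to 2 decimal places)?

32.20

Binomial terms of (0.39173 + 0.60827)^2: M 0.1535, M+2 0.4766, M+4 0.3700 → M+2 is the base peak.
P(M+2) = C(2,1) × 0.39173^1 × 0.60827^1 = 2 × 0.39173 × 0.60827 = 0.476555 (base)
P(M) = C(2,0) × 0.39173^2 × 0.60827^0 = 1 × 0.15345239 × 1.0000 = 0.153452
Relative intensity = 0.153452 / 0.476555 × 100 = 32.20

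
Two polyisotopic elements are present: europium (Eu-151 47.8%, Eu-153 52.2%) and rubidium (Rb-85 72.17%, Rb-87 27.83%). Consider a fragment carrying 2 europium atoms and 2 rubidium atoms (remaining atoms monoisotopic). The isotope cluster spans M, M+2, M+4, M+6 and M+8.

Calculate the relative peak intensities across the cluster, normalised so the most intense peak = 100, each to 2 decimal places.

33.05 : 97.67 : 100.00 : 41.13 : 5.86

Europium pattern (n=2): 0.228484 : 0.499032 : 0.272484
Rubidium pattern (n=2): 0.52085089 : 0.40169822 : 0.07745089
Convolve the two distributions (both contribute in 2-u steps):
  M: 0.228484×0.52085089 = 0.119006
  M+2: 0.228484×0.40169822 + 0.499032×0.52085089 = 0.351703
  M+4: 0.228484×0.07745089 + 0.499032×0.40169822 + 0.272484×0.52085089 = 0.360080
  M+6: 0.499032×0.07745089 + 0.272484×0.40169822 = 0.148107
  M+8: 0.272484×0.07745089 = 0.021104
Scale to base peak (0.360080) = 100: 33.05 : 97.67 : 100.00 : 41.13 : 5.86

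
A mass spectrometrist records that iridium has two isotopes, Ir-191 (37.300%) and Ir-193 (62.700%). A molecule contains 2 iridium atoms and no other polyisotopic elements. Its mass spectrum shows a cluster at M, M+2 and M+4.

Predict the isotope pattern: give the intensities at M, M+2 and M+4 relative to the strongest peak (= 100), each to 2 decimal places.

Expanding (0.37300 + 0.62700)^2:
P(M) = 0.37300^2 = 0.139129
P(M+2) = 2 × 0.37300^1 × 0.62700^1 = 0.467742
P(M+4) = 0.62700^2 = 0.393129
The M+2 peak is largest (0.467742); scaling to 100 gives 29.74 : 100.00 : 84.05.

29.74 : 100.00 : 84.05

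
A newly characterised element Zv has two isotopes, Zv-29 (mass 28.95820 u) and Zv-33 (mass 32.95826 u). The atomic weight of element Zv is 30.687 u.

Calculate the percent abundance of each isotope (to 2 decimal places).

Zv-29: 56.78%, Zv-33: 43.22%

With x = fraction of Zv-29 (so Zv-33 is 1 − x):
28.95820·x + 32.95826·(1 − x) = 30.687
(28.95820 − 32.95826)·x = 30.687 − 32.95826
x = -2.27126 / -4.00006 = 0.56781 → 56.78% Zv-29, 43.22% Zv-33.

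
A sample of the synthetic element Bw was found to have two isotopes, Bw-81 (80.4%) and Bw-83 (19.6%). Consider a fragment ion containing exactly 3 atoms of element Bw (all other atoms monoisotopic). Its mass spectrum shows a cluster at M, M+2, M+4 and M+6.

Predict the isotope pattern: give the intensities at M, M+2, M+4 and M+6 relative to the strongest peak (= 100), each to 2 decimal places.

100.00 : 73.13 : 17.83 : 1.45

Each Bw atom is independently Bw-81 (p = 0.804) or Bw-83 (q = 0.196); the cluster is the binomial expansion (p + q)^3.
P(M) = 0.804^3 = 0.519718
P(M+2) = 3 × 0.804^2 × 0.196^1 = 0.380093
P(M+4) = 3 × 0.804^1 × 0.196^2 = 0.092659
P(M+6) = 0.196^3 = 0.007530
The M peak is largest (0.519718); scaling to 100 gives 100.00 : 73.13 : 17.83 : 1.45.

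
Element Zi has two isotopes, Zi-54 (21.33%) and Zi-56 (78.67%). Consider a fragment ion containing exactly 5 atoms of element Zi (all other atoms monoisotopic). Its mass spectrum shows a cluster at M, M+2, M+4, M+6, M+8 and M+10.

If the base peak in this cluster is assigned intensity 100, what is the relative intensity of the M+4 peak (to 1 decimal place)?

(0.2133 + 0.7867)^5 gives M 0.0004, M+2 0.0081, M+4 0.0601, M+6 0.2215, M+8 0.4085, M+10 0.3013; the largest is M+8.
P(M+8) = C(5,4) × 0.2133^1 × 0.7867^4 = 5 × 0.2133 × 0.38303336 = 0.408505 (base)
P(M+4) = C(5,2) × 0.2133^3 × 0.7867^2 = 10 × 0.00970449 × 0.61889689 = 0.060061
Relative intensity = 0.060061 / 0.408505 × 100 = 14.7

14.7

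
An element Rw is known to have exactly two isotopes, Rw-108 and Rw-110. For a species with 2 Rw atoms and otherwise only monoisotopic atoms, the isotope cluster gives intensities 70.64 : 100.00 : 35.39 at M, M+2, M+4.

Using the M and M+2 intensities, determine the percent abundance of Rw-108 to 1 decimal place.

Let p = fractional abundance of Rw-108. I(M+2)/I(M) = [C(2,1)·p^1·(1−p)] / p^2 = 2·(1−p)/p = 100.00/70.64 = 1.4156
(1−p)/p = 1.4156/2 = 0.7078  ⇒  p = 1/(1 + 0.7078) = 0.5855
Rw-108: 58.6%, Rw-110: 41.4%.

58.6%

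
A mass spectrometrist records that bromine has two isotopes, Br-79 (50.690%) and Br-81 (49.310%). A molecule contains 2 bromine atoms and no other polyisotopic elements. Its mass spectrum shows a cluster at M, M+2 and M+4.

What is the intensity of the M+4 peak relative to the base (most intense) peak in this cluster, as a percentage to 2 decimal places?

48.64%

Term probabilities: M 0.2569, M+2 0.4999, M+4 0.2431. Base peak = M+2.
P(M+2) = C(2,1) × 0.50690^1 × 0.49310^1 = 2 × 0.5069 × 0.4931 = 0.499905 (base)
P(M+4) = C(2,2) × 0.50690^0 × 0.49310^2 = 1 × 1.0000 × 0.24314761 = 0.243148
Relative intensity = 0.243148 / 0.499905 × 100 = 48.64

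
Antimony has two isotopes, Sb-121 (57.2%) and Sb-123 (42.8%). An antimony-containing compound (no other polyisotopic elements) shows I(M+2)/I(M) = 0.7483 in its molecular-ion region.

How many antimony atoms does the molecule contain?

With n Sb atoms, P(M+2)/P(M) = C(n,1)·p^(n−1)q / p^n = n·q/p = n · 0.428/0.572.
n = 0.7483 × 0.572/0.428 = 1.00 ≈ 1

1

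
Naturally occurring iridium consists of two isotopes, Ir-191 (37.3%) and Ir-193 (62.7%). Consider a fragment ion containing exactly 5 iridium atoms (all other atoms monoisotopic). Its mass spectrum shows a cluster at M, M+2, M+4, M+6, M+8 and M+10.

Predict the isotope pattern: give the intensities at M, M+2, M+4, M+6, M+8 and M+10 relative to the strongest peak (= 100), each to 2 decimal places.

The 5 Ir atoms are independent, so intensities follow the terms of (0.373 + 0.627)^5.
P(M) = 0.373^5 = 0.007220
P(M+2) = 5 × 0.373^4 × 0.627^1 = 0.060684
P(M+4) = 10 × 0.373^3 × 0.627^2 = 0.204015
P(M+6) = 10 × 0.373^2 × 0.627^3 = 0.342942
P(M+8) = 5 × 0.373^1 × 0.627^4 = 0.288237
P(M+10) = 0.627^5 = 0.096903
The M+6 peak is largest (0.342942); scaling to 100 gives 2.11 : 17.70 : 59.49 : 100.00 : 84.05 : 28.26.

2.11 : 17.70 : 59.49 : 100.00 : 84.05 : 28.26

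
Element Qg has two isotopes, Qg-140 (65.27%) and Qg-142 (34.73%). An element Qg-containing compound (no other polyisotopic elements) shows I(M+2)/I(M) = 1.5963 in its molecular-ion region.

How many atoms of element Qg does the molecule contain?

The M+2/M ratio from n Qg atoms is n · q/p = n · 0.3473/0.6527.
n = 1.5963 × 0.6527/0.3473 = 3.00 ≈ 3

3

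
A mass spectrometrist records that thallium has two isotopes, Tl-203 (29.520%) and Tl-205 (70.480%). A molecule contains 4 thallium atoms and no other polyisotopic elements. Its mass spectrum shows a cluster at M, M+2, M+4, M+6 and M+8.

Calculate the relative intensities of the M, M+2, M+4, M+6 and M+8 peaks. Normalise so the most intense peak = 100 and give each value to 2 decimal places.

The 4 Tl atoms are independent, so intensities follow the terms of (0.29520 + 0.70480)^4.
P(M) = 0.29520^4 = 0.007594
P(M+2) = 4 × 0.29520^3 × 0.70480^1 = 0.072523
P(M+4) = 6 × 0.29520^2 × 0.70480^2 = 0.259726
P(M+6) = 4 × 0.29520^1 × 0.70480^3 = 0.413403
P(M+8) = 0.70480^4 = 0.246754
The M+6 peak is largest (0.413403); scaling to 100 gives 1.84 : 17.54 : 62.83 : 100.00 : 59.69.

1.84 : 17.54 : 62.83 : 100.00 : 59.69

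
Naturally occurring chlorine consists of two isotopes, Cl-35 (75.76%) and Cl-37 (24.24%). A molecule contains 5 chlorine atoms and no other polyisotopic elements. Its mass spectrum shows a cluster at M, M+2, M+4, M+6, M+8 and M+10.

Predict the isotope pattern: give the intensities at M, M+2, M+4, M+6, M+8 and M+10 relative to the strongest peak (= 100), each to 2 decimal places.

62.51 : 100.00 : 63.99 : 20.47 : 3.28 : 0.21

Expanding (0.7576 + 0.2424)^5:
P(M) = 0.7576^5 = 0.249574
P(M+2) = 5 × 0.7576^4 × 0.2424^1 = 0.399266
P(M+4) = 10 × 0.7576^3 × 0.2424^2 = 0.255497
P(M+6) = 10 × 0.7576^2 × 0.2424^3 = 0.081748
P(M+8) = 5 × 0.7576^1 × 0.2424^4 = 0.013078
P(M+10) = 0.2424^5 = 0.000837
The M+2 peak is largest (0.399266); scaling to 100 gives 62.51 : 100.00 : 63.99 : 20.47 : 3.28 : 0.21.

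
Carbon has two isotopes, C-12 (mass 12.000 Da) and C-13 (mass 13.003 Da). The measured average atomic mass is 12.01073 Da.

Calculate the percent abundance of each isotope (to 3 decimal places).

C-12: 98.930%, C-13: 1.070%

Writing the weighted mean with unknown fraction x of C-12:
12.000·x + 13.003·(1 − x) = 12.01073
(12.000 − 13.003)·x = 12.01073 − 13.003
x = -0.99227 / -1.003 = 0.98930 → 98.930% C-12, 1.070% C-13.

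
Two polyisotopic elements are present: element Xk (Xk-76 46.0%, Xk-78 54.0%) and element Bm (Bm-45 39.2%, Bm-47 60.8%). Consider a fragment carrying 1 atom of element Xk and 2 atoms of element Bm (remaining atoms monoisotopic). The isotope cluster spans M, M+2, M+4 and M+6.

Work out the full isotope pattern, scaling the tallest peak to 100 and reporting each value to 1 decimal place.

Element Xk pattern (n=1): 0.4600 : 0.5400
Element Bm pattern (n=2): 0.153664 : 0.476672 : 0.369664
Convolve the two distributions (both contribute in 2-u steps):
  M: 0.4600×0.153664 = 0.070685
  M+2: 0.4600×0.476672 + 0.5400×0.153664 = 0.302248
  M+4: 0.4600×0.369664 + 0.5400×0.476672 = 0.427448
  M+6: 0.5400×0.369664 = 0.199619
Scale to base peak (0.427448) = 100: 16.5 : 70.7 : 100.0 : 46.7

16.5 : 70.7 : 100.0 : 46.7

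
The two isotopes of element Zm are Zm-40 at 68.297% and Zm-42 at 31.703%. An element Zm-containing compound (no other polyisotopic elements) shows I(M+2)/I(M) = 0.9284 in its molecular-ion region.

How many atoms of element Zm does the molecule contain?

2

With n Zm atoms, P(M+2)/P(M) = C(n,1)·p^(n−1)q / p^n = n·q/p = n · 0.31703/0.68297.
n = 0.9284 × 0.68297/0.31703 = 2.00 ≈ 2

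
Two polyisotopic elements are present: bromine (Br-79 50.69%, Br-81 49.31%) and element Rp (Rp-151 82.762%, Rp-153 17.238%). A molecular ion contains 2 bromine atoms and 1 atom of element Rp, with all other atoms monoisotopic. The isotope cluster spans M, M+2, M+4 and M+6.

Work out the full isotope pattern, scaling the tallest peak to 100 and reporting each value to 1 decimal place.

Bromine pattern (n=2): 0.25694761 : 0.49990478 : 0.24314761
Element Rp pattern (n=1): 0.82762 : 0.17238
Convolve the two distributions (both contribute in 2-u steps):
  M: 0.25694761×0.82762 = 0.212655
  M+2: 0.25694761×0.17238 + 0.49990478×0.82762 = 0.458024
  M+4: 0.49990478×0.17238 + 0.24314761×0.82762 = 0.287407
  M+6: 0.24314761×0.17238 = 0.041914
Scale to base peak (0.458024) = 100: 46.4 : 100.0 : 62.7 : 9.2

46.4 : 100.0 : 62.7 : 9.2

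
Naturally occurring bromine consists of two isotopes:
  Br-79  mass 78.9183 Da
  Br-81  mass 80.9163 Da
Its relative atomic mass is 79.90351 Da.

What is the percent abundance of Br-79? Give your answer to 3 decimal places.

Let x be the fractional abundance of Br-79; then Br-81 has abundance 1 − x.
78.9183·x + 80.9163·(1 − x) = 79.90351
(78.9183 − 80.9163)·x = 79.90351 − 80.9163
x = -1.01279 / -1.9980 = 0.50690 → 50.690% Br-79, 49.310% Br-81.

50.690%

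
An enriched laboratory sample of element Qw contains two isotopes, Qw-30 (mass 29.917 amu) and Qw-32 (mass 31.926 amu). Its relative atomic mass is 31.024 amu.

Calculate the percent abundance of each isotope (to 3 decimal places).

Qw-30: 44.898%, Qw-32: 55.102%

Writing the weighted mean with unknown fraction x of Qw-30:
29.917·x + 31.926·(1 − x) = 31.024
(29.917 − 31.926)·x = 31.024 − 31.926
x = -0.902 / -2.009 = 0.44898 → 44.898% Qw-30, 55.102% Qw-32.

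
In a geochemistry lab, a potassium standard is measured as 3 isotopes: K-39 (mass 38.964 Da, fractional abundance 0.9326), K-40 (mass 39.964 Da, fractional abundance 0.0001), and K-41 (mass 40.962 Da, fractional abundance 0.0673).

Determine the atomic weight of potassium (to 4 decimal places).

39.0986 Da

Average mass = Σ (abundance × isotope mass) = 0.9326 × 38.964 + 0.0001 × 39.964 + 0.0673 × 40.962
= 36.33783 + 0.00400 + 2.75674 = 39.09857 Da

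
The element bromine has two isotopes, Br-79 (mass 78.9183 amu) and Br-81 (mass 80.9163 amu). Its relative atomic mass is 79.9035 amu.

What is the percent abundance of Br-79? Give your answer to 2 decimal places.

50.69%

With x = fraction of Br-79 (so Br-81 is 1 − x):
78.9183·x + 80.9163·(1 − x) = 79.9035
(78.9183 − 80.9163)·x = 79.9035 − 80.9163
x = -1.0128 / -1.9980 = 0.50691 → 50.69% Br-79, 49.31% Br-81.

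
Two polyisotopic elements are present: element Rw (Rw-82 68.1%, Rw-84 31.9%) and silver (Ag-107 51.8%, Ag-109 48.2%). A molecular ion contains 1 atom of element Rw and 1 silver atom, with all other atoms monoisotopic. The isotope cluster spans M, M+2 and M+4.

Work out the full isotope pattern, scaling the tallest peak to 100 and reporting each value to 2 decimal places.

Element Rw pattern (n=1): 0.6810 : 0.3190
Silver pattern (n=1): 0.5180 : 0.4820
Convolve the two distributions (both contribute in 2-u steps):
  M: 0.6810×0.5180 = 0.352758
  M+2: 0.6810×0.4820 + 0.3190×0.5180 = 0.493484
  M+4: 0.3190×0.4820 = 0.153758
Scale to base peak (0.493484) = 100: 71.48 : 100.00 : 31.16

71.48 : 100.00 : 31.16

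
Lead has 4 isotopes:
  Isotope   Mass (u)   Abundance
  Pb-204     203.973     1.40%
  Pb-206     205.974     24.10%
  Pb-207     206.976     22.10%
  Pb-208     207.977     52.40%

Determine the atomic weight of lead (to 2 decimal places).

The abundance-weighted mean is 0.0140 × 203.973 + 0.2410 × 205.974 + 0.2210 × 206.976 + 0.5240 × 207.977
= 2.8556 + 49.6397 + 45.7417 + 108.9799 = 207.2169 u

207.22 u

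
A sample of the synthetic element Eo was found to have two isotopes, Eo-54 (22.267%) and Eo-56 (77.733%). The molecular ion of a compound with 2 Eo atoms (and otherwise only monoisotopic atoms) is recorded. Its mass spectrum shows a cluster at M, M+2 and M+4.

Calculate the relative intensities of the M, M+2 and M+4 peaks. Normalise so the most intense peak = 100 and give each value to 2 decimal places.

8.21 : 57.29 : 100.00

Expanding (0.22267 + 0.77733)^2:
P(M) = 0.22267^2 = 0.049582
P(M+2) = 2 × 0.22267^1 × 0.77733^1 = 0.346176
P(M+4) = 0.77733^2 = 0.604242
The M+4 peak is largest (0.604242); scaling to 100 gives 8.21 : 57.29 : 100.00.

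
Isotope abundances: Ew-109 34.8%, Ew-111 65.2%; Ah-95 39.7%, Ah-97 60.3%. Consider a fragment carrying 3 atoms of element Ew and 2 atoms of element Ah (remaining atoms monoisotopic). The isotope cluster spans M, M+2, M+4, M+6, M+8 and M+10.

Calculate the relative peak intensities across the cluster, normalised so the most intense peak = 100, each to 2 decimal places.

1.94 : 16.80 : 58.04 : 100.00 : 85.91 : 29.44

Element Ew pattern (n=3): 0.04214419 : 0.23687942 : 0.44380858 : 0.27716781
Element Ah pattern (n=2): 0.157609 : 0.478782 : 0.363609
Convolve the two distributions (both contribute in 2-u steps):
  M: 0.04214419×0.157609 = 0.006642
  M+2: 0.04214419×0.478782 + 0.23687942×0.157609 = 0.057512
  M+4: 0.04214419×0.363609 + 0.23687942×0.478782 + 0.44380858×0.157609 = 0.198686
  M+6: 0.23687942×0.363609 + 0.44380858×0.478782 + 0.27716781×0.157609 = 0.342303
  M+8: 0.44380858×0.363609 + 0.27716781×0.478782 = 0.294076
  M+10: 0.27716781×0.363609 = 0.100781
Scale to base peak (0.342303) = 100: 1.94 : 16.80 : 58.04 : 100.00 : 85.91 : 29.44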